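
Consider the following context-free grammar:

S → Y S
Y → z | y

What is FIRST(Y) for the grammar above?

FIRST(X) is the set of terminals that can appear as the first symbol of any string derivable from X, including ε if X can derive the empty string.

We compute FIRST(Y) using the standard algorithm.
FIRST(S) = {y, z}
FIRST(Y) = {y, z}
Therefore, FIRST(Y) = {y, z}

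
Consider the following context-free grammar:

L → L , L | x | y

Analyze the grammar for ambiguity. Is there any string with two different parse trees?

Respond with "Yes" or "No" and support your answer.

Yes - the string 'x , x , y' has two distinct parse trees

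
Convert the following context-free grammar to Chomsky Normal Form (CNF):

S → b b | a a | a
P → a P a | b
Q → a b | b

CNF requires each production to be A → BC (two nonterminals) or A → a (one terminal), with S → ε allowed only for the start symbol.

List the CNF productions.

TB → b; TA → a; S → a; P → b; Q → b; S → TB TB; S → TA TA; P → TA X0; X0 → P TA; Q → TA TB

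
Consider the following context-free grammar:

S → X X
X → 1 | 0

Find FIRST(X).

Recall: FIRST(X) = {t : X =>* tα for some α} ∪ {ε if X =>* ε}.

We compute FIRST(X) using the standard algorithm.
FIRST(S) = {0, 1}
FIRST(X) = {0, 1}
Therefore, FIRST(X) = {0, 1}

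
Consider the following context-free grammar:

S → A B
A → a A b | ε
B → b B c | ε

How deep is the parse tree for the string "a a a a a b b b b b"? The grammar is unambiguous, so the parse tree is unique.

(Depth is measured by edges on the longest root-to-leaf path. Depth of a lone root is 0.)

7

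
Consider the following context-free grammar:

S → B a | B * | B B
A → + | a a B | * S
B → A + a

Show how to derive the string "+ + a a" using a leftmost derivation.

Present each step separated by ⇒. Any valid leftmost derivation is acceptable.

S ⇒ B a ⇒ A + a a ⇒ + + a a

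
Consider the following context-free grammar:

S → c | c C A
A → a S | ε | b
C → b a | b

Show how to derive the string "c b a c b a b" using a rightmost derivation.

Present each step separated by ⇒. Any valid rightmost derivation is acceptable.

S ⇒ c C A ⇒ c C a S ⇒ c C a c C A ⇒ c C a c C b ⇒ c C a c b a b ⇒ c b a c b a b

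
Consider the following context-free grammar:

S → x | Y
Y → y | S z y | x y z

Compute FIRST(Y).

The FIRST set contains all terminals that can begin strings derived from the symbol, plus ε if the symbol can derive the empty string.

We compute FIRST(Y) using the standard algorithm.
FIRST(S) = {x, y}
FIRST(Y) = {x, y}
Therefore, FIRST(Y) = {x, y}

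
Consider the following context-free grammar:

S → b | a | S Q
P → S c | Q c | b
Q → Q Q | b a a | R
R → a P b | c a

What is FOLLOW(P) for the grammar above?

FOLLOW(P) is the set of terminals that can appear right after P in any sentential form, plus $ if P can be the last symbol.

We compute FOLLOW(P) using the standard algorithm.
FOLLOW(S) starts with {$}.
FIRST(P) = {a, b, c}
FIRST(Q) = {a, b, c}
FIRST(R) = {a, c}
FIRST(S) = {a, b}
FOLLOW(P) = {b}
FOLLOW(Q) = {$, a, b, c}
FOLLOW(R) = {$, a, b, c}
FOLLOW(S) = {$, a, b, c}
Therefore, FOLLOW(P) = {b}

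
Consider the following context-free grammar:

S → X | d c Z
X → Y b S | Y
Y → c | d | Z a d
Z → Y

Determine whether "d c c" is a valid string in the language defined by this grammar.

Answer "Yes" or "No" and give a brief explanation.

Yes - a valid derivation exists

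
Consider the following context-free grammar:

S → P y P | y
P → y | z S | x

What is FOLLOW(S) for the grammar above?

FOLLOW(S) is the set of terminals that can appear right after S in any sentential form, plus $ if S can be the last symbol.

We compute FOLLOW(S) using the standard algorithm.
FOLLOW(S) starts with {$}.
FIRST(P) = {x, y, z}
FIRST(S) = {x, y, z}
FOLLOW(P) = {$, y}
FOLLOW(S) = {$, y}
Therefore, FOLLOW(S) = {$, y}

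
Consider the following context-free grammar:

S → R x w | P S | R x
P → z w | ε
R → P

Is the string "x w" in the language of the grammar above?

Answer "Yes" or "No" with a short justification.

Yes - a valid derivation exists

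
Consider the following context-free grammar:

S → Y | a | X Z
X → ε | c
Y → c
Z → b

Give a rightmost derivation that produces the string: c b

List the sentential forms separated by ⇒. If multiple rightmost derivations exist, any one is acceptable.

S ⇒ X Z ⇒ X b ⇒ c b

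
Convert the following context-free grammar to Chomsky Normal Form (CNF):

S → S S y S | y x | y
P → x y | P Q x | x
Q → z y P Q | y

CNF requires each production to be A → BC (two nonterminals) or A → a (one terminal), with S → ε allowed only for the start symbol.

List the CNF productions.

TY → y; TX → x; S → y; P → x; TZ → z; Q → y; S → S X0; X0 → S X1; X1 → TY S; S → TY TX; P → TX TY; P → P X2; X2 → Q TX; Q → TZ X3; X3 → TY X4; X4 → P Q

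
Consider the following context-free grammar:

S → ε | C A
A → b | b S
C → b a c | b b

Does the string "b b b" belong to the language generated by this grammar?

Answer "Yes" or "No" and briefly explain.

Yes - a valid derivation exists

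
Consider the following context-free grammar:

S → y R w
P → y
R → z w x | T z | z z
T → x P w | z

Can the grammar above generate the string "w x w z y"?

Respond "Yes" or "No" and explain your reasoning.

No - no valid derivation exists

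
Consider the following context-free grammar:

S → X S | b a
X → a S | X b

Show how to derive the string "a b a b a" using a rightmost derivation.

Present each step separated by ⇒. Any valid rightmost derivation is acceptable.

S ⇒ X S ⇒ X b a ⇒ a S b a ⇒ a b a b a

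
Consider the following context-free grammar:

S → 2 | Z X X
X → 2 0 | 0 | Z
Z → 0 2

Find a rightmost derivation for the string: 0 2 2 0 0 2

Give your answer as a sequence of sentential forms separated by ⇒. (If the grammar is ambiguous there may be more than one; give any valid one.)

S ⇒ Z X X ⇒ Z X Z ⇒ Z X 0 2 ⇒ Z 2 0 0 2 ⇒ 0 2 2 0 0 2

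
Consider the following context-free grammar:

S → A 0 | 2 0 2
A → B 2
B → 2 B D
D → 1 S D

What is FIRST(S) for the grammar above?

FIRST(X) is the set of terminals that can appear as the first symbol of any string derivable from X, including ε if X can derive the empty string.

We compute FIRST(S) using the standard algorithm.
FIRST(A) = {2}
FIRST(B) = {2}
FIRST(D) = {1}
FIRST(S) = {2}
Therefore, FIRST(S) = {2}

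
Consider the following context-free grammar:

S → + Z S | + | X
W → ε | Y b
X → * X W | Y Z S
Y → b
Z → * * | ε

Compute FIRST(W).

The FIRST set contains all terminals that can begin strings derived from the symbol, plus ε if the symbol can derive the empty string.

We compute FIRST(W) using the standard algorithm.
FIRST(S) = {*, +, b}
FIRST(W) = {b, ε}
FIRST(X) = {*, b}
FIRST(Y) = {b}
FIRST(Z) = {*, ε}
Therefore, FIRST(W) = {b, ε}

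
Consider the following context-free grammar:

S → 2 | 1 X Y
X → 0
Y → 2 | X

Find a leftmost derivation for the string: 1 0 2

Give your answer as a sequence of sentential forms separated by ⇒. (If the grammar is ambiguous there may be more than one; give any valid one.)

S ⇒ 1 X Y ⇒ 1 0 Y ⇒ 1 0 2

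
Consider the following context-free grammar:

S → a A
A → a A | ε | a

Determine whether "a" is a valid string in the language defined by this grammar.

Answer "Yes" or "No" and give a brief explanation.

Yes - a valid derivation exists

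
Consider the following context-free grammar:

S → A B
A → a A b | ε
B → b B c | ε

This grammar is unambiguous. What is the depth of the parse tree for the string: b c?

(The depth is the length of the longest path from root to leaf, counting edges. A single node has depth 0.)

3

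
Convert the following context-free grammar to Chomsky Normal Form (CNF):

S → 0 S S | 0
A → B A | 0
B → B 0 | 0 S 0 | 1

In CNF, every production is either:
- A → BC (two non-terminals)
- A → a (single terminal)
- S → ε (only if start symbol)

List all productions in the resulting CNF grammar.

T0 → 0; S → 0; A → 0; B → 1; S → T0 X0; X0 → S S; A → B A; B → B T0; B → T0 X1; X1 → S T0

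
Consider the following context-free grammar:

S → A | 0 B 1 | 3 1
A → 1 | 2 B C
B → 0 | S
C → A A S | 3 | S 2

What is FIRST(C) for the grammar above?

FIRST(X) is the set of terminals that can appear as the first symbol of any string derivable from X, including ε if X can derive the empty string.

We compute FIRST(C) using the standard algorithm.
FIRST(A) = {1, 2}
FIRST(B) = {0, 1, 2, 3}
FIRST(C) = {0, 1, 2, 3}
FIRST(S) = {0, 1, 2, 3}
Therefore, FIRST(C) = {0, 1, 2, 3}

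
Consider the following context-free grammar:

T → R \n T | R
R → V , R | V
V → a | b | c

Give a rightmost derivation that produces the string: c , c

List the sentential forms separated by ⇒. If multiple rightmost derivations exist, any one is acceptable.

T ⇒ R ⇒ V , R ⇒ V , V ⇒ V , c ⇒ c , c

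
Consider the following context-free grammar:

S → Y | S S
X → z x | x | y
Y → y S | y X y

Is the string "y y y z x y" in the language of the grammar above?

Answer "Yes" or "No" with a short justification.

Yes - a valid derivation exists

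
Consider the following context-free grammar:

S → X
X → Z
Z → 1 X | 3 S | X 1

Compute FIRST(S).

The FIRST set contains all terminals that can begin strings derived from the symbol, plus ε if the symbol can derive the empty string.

We compute FIRST(S) using the standard algorithm.
FIRST(S) = {1, 3}
FIRST(X) = {1, 3}
FIRST(Z) = {1, 3}
Therefore, FIRST(S) = {1, 3}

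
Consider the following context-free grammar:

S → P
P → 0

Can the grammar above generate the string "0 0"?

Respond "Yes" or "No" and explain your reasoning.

No - no valid derivation exists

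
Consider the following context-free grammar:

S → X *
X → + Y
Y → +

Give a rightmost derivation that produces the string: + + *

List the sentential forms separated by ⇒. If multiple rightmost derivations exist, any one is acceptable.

S ⇒ X * ⇒ + Y * ⇒ + + *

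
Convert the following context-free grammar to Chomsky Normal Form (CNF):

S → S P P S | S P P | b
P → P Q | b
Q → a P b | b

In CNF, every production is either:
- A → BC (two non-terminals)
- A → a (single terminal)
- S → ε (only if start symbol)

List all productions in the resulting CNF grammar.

S → b; P → b; TA → a; TB → b; Q → b; S → S X0; X0 → P X1; X1 → P S; S → S X2; X2 → P P; P → P Q; Q → TA X3; X3 → P TB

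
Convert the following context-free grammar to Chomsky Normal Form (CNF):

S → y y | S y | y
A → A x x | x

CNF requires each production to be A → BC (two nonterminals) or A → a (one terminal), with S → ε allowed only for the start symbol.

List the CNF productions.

TY → y; S → y; TX → x; A → x; S → TY TY; S → S TY; A → A X0; X0 → TX TX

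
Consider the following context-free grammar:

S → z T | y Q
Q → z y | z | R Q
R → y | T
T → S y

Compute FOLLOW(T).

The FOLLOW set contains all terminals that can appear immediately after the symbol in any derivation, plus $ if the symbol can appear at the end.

We compute FOLLOW(T) using the standard algorithm.
FOLLOW(S) starts with {$}.
FIRST(Q) = {y, z}
FIRST(R) = {y, z}
FIRST(S) = {y, z}
FIRST(T) = {y, z}
FOLLOW(Q) = {$, y}
FOLLOW(R) = {y, z}
FOLLOW(S) = {$, y}
FOLLOW(T) = {$, y, z}
Therefore, FOLLOW(T) = {$, y, z}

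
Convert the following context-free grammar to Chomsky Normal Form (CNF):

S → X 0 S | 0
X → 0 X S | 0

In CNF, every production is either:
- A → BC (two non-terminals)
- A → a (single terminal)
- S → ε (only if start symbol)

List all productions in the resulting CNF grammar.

T0 → 0; S → 0; X → 0; S → X X0; X0 → T0 S; X → T0 X1; X1 → X S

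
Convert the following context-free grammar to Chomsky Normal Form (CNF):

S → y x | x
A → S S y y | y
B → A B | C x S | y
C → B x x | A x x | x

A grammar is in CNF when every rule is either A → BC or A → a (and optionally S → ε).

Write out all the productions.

TY → y; TX → x; S → x; A → y; B → y; C → x; S → TY TX; A → S X0; X0 → S X1; X1 → TY TY; B → A B; B → C X2; X2 → TX S; C → B X3; X3 → TX TX; C → A X4; X4 → TX TX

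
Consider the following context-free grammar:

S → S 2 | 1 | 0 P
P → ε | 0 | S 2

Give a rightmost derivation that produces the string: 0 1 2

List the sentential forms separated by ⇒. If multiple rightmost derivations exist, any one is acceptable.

S ⇒ 0 P ⇒ 0 S 2 ⇒ 0 1 2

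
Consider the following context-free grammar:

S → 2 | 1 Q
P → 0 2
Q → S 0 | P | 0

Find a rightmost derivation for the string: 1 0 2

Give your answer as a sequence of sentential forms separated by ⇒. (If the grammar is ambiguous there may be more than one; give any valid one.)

S ⇒ 1 Q ⇒ 1 P ⇒ 1 0 2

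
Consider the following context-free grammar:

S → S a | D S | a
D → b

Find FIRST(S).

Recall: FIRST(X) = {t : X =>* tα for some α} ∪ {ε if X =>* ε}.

We compute FIRST(S) using the standard algorithm.
FIRST(D) = {b}
FIRST(S) = {a, b}
Therefore, FIRST(S) = {a, b}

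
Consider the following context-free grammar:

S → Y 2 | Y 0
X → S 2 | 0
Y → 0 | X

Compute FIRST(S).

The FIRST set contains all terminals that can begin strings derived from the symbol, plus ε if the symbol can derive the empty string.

We compute FIRST(S) using the standard algorithm.
FIRST(S) = {0}
FIRST(X) = {0}
FIRST(Y) = {0}
Therefore, FIRST(S) = {0}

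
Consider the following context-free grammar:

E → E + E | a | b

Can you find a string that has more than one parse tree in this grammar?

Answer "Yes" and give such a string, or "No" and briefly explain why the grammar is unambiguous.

Yes - the string 'a + a + b + b + b + b' has two distinct parse trees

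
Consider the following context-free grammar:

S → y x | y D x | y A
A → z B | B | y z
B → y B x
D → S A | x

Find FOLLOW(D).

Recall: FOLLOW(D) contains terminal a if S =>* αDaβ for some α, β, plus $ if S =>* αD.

We compute FOLLOW(D) using the standard algorithm.
FOLLOW(S) starts with {$}.
FIRST(A) = {y, z}
FIRST(B) = {y}
FIRST(D) = {x, y}
FIRST(S) = {y}
FOLLOW(A) = {$, x, y, z}
FOLLOW(B) = {$, x, y, z}
FOLLOW(D) = {x}
FOLLOW(S) = {$, y, z}
Therefore, FOLLOW(D) = {x}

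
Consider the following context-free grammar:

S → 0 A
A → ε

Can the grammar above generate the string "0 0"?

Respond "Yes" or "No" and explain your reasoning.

No - no valid derivation exists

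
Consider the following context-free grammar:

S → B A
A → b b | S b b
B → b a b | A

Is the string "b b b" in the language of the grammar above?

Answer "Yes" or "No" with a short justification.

No - no valid derivation exists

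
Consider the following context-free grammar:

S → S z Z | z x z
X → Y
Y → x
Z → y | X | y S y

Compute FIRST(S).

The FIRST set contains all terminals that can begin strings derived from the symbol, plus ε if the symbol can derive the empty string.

We compute FIRST(S) using the standard algorithm.
FIRST(S) = {z}
FIRST(X) = {x}
FIRST(Y) = {x}
FIRST(Z) = {x, y}
Therefore, FIRST(S) = {z}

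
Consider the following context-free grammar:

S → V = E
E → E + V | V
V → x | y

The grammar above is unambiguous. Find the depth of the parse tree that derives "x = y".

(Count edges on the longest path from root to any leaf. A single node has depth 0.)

3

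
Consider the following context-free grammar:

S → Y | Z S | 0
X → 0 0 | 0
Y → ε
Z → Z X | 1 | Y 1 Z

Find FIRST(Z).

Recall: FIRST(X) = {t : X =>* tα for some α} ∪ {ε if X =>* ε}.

We compute FIRST(Z) using the standard algorithm.
FIRST(S) = {0, 1, ε}
FIRST(X) = {0}
FIRST(Y) = {ε}
FIRST(Z) = {1}
Therefore, FIRST(Z) = {1}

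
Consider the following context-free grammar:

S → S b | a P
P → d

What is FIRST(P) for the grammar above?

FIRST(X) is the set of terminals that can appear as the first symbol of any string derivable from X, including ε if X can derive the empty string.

We compute FIRST(P) using the standard algorithm.
FIRST(P) = {d}
FIRST(S) = {a}
Therefore, FIRST(P) = {d}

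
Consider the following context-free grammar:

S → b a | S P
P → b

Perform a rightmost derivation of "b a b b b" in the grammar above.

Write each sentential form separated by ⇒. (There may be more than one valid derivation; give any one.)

S ⇒ S P ⇒ S b ⇒ S P b ⇒ S b b ⇒ S P b b ⇒ S b b b ⇒ b a b b b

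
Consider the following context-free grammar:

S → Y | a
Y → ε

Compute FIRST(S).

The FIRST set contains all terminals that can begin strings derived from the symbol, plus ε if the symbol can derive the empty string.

We compute FIRST(S) using the standard algorithm.
FIRST(S) = {a, ε}
FIRST(Y) = {ε}
Therefore, FIRST(S) = {a, ε}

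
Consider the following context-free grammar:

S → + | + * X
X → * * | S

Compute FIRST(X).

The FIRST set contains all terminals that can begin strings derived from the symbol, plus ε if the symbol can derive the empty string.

We compute FIRST(X) using the standard algorithm.
FIRST(S) = {+}
FIRST(X) = {*, +}
Therefore, FIRST(X) = {*, +}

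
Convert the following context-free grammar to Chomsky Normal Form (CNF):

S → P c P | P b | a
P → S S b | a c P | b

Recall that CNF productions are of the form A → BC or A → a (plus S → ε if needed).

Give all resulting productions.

TC → c; TB → b; S → a; TA → a; P → b; S → P X0; X0 → TC P; S → P TB; P → S X1; X1 → S TB; P → TA X2; X2 → TC P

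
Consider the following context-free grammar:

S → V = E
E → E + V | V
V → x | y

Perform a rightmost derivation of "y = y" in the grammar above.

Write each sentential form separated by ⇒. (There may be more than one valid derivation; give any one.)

S ⇒ V = E ⇒ V = V ⇒ V = y ⇒ y = y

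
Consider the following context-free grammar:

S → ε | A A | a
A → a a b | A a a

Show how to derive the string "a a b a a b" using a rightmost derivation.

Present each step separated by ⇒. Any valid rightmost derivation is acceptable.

S ⇒ A A ⇒ A a a b ⇒ a a b a a b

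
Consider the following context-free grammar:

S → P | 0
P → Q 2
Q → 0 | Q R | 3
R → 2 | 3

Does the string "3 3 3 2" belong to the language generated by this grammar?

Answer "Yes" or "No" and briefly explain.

Yes - a valid derivation exists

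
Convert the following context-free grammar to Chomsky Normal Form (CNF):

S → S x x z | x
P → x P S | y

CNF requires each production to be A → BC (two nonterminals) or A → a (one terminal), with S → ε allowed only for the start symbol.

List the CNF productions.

TX → x; TZ → z; S → x; P → y; S → S X0; X0 → TX X1; X1 → TX TZ; P → TX X2; X2 → P S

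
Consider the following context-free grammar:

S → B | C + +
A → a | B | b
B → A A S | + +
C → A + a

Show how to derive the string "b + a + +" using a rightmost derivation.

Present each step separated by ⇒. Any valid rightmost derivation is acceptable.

S ⇒ C + + ⇒ A + a + + ⇒ b + a + +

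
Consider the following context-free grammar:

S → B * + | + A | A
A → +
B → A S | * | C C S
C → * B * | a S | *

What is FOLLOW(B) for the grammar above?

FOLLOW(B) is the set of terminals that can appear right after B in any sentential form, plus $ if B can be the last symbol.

We compute FOLLOW(B) using the standard algorithm.
FOLLOW(S) starts with {$}.
FIRST(A) = {+}
FIRST(B) = {*, +, a}
FIRST(C) = {*, a}
FIRST(S) = {*, +, a}
FOLLOW(A) = {$, *, +, a}
FOLLOW(B) = {*}
FOLLOW(C) = {*, +, a}
FOLLOW(S) = {$, *, +, a}
Therefore, FOLLOW(B) = {*}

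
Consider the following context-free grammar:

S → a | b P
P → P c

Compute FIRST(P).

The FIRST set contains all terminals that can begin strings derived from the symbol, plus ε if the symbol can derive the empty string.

We compute FIRST(P) using the standard algorithm.
FIRST(P) = {}
FIRST(S) = {a, b}
Therefore, FIRST(P) = {}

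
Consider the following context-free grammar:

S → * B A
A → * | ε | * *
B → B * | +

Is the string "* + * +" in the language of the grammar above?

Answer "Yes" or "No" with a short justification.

No - no valid derivation exists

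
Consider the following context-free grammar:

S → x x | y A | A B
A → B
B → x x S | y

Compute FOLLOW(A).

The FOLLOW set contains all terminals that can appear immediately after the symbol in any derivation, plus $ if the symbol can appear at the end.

We compute FOLLOW(A) using the standard algorithm.
FOLLOW(S) starts with {$}.
FIRST(A) = {x, y}
FIRST(B) = {x, y}
FIRST(S) = {x, y}
FOLLOW(A) = {$, x, y}
FOLLOW(B) = {$, x, y}
FOLLOW(S) = {$, x, y}
Therefore, FOLLOW(A) = {$, x, y}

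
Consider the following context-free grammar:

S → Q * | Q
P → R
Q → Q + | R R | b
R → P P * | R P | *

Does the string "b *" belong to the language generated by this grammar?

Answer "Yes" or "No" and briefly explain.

Yes - a valid derivation exists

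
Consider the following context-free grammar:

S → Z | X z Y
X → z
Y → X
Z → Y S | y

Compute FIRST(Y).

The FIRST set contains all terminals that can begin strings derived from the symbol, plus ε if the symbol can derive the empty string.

We compute FIRST(Y) using the standard algorithm.
FIRST(S) = {y, z}
FIRST(X) = {z}
FIRST(Y) = {z}
FIRST(Z) = {y, z}
Therefore, FIRST(Y) = {z}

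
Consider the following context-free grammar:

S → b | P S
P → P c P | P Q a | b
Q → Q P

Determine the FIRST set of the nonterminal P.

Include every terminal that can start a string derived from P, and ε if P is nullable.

We compute FIRST(P) using the standard algorithm.
FIRST(P) = {b}
FIRST(Q) = {}
FIRST(S) = {b}
Therefore, FIRST(P) = {b}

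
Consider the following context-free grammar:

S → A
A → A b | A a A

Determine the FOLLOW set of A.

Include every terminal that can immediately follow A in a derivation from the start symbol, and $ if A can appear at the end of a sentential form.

We compute FOLLOW(A) using the standard algorithm.
FOLLOW(S) starts with {$}.
FIRST(A) = {}
FIRST(S) = {}
FOLLOW(A) = {$, a, b}
FOLLOW(S) = {$}
Therefore, FOLLOW(A) = {$, a, b}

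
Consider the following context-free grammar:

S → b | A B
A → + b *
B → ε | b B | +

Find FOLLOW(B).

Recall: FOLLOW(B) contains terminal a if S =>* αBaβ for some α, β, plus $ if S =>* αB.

We compute FOLLOW(B) using the standard algorithm.
FOLLOW(S) starts with {$}.
FIRST(A) = {+}
FIRST(B) = {+, b, ε}
FIRST(S) = {+, b}
FOLLOW(A) = {$, +, b}
FOLLOW(B) = {$}
FOLLOW(S) = {$}
Therefore, FOLLOW(B) = {$}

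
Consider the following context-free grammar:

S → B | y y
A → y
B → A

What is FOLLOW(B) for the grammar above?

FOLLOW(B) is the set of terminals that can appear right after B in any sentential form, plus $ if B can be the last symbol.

We compute FOLLOW(B) using the standard algorithm.
FOLLOW(S) starts with {$}.
FIRST(A) = {y}
FIRST(B) = {y}
FIRST(S) = {y}
FOLLOW(A) = {$}
FOLLOW(B) = {$}
FOLLOW(S) = {$}
Therefore, FOLLOW(B) = {$}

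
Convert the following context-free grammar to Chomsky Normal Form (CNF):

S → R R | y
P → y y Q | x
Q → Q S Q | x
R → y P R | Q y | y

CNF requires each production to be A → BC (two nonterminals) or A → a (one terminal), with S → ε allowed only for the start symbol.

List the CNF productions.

S → y; TY → y; P → x; Q → x; R → y; S → R R; P → TY X0; X0 → TY Q; Q → Q X1; X1 → S Q; R → TY X2; X2 → P R; R → Q TY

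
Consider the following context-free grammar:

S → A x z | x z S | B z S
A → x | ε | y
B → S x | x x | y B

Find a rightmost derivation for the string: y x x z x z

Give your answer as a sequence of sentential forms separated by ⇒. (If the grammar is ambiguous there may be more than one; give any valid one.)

S ⇒ B z S ⇒ B z A x z ⇒ B z x z ⇒ y B z x z ⇒ y x x z x z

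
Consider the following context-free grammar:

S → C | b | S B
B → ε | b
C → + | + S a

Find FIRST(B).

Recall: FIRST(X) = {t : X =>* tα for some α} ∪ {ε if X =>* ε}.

We compute FIRST(B) using the standard algorithm.
FIRST(B) = {b, ε}
FIRST(C) = {+}
FIRST(S) = {+, b}
Therefore, FIRST(B) = {b, ε}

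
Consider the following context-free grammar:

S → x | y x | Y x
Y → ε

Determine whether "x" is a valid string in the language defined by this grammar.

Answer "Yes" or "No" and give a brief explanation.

Yes - a valid derivation exists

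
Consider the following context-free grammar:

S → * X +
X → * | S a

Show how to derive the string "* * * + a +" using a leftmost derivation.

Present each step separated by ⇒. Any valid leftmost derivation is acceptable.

S ⇒ * X + ⇒ * S a + ⇒ * * X + a + ⇒ * * * + a +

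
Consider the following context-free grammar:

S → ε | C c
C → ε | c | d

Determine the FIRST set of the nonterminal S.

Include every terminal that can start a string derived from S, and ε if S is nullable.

We compute FIRST(S) using the standard algorithm.
FIRST(C) = {c, d, ε}
FIRST(S) = {c, d, ε}
Therefore, FIRST(S) = {c, d, ε}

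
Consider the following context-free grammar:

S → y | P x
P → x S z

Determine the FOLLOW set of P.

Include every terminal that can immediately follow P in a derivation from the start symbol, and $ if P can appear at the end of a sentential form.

We compute FOLLOW(P) using the standard algorithm.
FOLLOW(S) starts with {$}.
FIRST(P) = {x}
FIRST(S) = {x, y}
FOLLOW(P) = {x}
FOLLOW(S) = {$, z}
Therefore, FOLLOW(P) = {x}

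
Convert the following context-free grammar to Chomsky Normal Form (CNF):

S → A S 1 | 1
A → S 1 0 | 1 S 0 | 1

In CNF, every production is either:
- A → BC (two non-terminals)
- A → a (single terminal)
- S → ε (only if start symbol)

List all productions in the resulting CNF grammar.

T1 → 1; S → 1; T0 → 0; A → 1; S → A X0; X0 → S T1; A → S X1; X1 → T1 T0; A → T1 X2; X2 → S T0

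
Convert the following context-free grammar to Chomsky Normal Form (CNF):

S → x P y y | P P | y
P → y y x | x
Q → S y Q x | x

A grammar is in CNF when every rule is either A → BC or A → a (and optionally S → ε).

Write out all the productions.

TX → x; TY → y; S → y; P → x; Q → x; S → TX X0; X0 → P X1; X1 → TY TY; S → P P; P → TY X2; X2 → TY TX; Q → S X3; X3 → TY X4; X4 → Q TX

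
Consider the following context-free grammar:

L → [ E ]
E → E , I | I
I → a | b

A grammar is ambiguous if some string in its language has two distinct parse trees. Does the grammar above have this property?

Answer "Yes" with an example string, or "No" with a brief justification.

No - the grammar is unambiguous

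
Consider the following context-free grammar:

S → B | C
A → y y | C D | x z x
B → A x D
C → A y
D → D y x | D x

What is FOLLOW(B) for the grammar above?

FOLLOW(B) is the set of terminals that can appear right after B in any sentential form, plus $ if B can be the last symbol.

We compute FOLLOW(B) using the standard algorithm.
FOLLOW(S) starts with {$}.
FIRST(A) = {x, y}
FIRST(B) = {x, y}
FIRST(C) = {x, y}
FIRST(D) = {}
FIRST(S) = {x, y}
FOLLOW(A) = {x, y}
FOLLOW(B) = {$}
FOLLOW(C) = {$}
FOLLOW(D) = {$, x, y}
FOLLOW(S) = {$}
Therefore, FOLLOW(B) = {$}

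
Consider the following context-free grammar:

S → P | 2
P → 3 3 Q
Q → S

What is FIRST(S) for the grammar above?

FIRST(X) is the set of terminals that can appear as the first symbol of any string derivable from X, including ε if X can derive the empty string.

We compute FIRST(S) using the standard algorithm.
FIRST(P) = {3}
FIRST(Q) = {2, 3}
FIRST(S) = {2, 3}
Therefore, FIRST(S) = {2, 3}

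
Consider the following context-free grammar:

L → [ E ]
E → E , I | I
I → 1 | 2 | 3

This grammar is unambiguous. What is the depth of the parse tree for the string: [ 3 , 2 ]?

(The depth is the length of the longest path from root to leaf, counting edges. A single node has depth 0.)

4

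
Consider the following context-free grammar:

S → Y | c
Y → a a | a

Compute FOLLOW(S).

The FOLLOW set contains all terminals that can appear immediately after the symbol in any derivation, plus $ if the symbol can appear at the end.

We compute FOLLOW(S) using the standard algorithm.
FOLLOW(S) starts with {$}.
FIRST(S) = {a, c}
FIRST(Y) = {a}
FOLLOW(S) = {$}
FOLLOW(Y) = {$}
Therefore, FOLLOW(S) = {$}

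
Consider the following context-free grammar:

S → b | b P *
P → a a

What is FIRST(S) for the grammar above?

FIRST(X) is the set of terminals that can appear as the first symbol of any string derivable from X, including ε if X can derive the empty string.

We compute FIRST(S) using the standard algorithm.
FIRST(P) = {a}
FIRST(S) = {b}
Therefore, FIRST(S) = {b}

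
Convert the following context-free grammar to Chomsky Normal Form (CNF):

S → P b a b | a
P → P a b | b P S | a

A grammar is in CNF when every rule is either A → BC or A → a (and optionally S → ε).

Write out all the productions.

TB → b; TA → a; S → a; P → a; S → P X0; X0 → TB X1; X1 → TA TB; P → P X2; X2 → TA TB; P → TB X3; X3 → P S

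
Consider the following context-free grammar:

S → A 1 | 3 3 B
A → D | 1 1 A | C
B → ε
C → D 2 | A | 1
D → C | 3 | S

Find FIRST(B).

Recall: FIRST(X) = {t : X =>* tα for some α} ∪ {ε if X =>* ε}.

We compute FIRST(B) using the standard algorithm.
FIRST(A) = {1, 3}
FIRST(B) = {ε}
FIRST(C) = {1, 3}
FIRST(D) = {1, 3}
FIRST(S) = {1, 3}
Therefore, FIRST(B) = {ε}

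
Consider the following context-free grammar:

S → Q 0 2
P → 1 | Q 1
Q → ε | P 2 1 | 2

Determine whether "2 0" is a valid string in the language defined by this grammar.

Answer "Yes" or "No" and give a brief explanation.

No - no valid derivation exists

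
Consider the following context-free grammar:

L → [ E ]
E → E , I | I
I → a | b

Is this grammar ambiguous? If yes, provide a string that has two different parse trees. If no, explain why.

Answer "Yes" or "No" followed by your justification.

No - the grammar is unambiguous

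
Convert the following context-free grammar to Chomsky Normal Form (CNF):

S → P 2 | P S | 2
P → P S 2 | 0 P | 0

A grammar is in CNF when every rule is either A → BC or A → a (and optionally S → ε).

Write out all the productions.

T2 → 2; S → 2; T0 → 0; P → 0; S → P T2; S → P S; P → P X0; X0 → S T2; P → T0 P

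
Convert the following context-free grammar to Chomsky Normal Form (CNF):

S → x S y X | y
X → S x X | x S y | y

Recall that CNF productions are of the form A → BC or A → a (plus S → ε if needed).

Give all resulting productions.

TX → x; TY → y; S → y; X → y; S → TX X0; X0 → S X1; X1 → TY X; X → S X2; X2 → TX X; X → TX X3; X3 → S TY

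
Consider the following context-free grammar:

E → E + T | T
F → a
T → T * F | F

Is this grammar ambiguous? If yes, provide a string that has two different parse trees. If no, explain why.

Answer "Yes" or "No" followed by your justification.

No - the grammar is unambiguous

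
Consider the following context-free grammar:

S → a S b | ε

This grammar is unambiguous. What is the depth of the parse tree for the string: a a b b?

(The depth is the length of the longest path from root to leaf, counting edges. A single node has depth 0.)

3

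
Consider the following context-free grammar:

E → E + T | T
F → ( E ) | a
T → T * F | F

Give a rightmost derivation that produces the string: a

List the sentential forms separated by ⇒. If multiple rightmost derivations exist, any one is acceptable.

E ⇒ T ⇒ F ⇒ a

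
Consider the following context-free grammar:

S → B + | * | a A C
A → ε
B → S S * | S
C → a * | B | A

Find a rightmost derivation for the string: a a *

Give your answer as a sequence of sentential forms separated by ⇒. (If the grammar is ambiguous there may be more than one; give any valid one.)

S ⇒ a A C ⇒ a A a * ⇒ a a *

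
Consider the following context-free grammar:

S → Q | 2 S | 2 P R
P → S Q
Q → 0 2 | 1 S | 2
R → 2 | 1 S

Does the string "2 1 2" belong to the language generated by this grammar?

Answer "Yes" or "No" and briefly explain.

Yes - a valid derivation exists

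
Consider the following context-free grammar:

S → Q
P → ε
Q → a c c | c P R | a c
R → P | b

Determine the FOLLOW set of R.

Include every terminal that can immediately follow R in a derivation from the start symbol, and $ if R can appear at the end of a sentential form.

We compute FOLLOW(R) using the standard algorithm.
FOLLOW(S) starts with {$}.
FIRST(P) = {ε}
FIRST(Q) = {a, c}
FIRST(R) = {b, ε}
FIRST(S) = {a, c}
FOLLOW(P) = {$, b}
FOLLOW(Q) = {$}
FOLLOW(R) = {$}
FOLLOW(S) = {$}
Therefore, FOLLOW(R) = {$}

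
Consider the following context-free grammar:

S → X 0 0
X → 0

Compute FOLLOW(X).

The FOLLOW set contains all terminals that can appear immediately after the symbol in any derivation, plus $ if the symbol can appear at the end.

We compute FOLLOW(X) using the standard algorithm.
FOLLOW(S) starts with {$}.
FIRST(S) = {0}
FIRST(X) = {0}
FOLLOW(S) = {$}
FOLLOW(X) = {0}
Therefore, FOLLOW(X) = {0}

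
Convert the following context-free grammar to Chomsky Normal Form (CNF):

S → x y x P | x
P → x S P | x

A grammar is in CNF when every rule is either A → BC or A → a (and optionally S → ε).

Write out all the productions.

TX → x; TY → y; S → x; P → x; S → TX X0; X0 → TY X1; X1 → TX P; P → TX X2; X2 → S P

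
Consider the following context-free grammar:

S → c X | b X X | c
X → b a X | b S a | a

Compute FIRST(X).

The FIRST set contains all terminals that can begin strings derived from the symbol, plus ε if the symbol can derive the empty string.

We compute FIRST(X) using the standard algorithm.
FIRST(S) = {b, c}
FIRST(X) = {a, b}
Therefore, FIRST(X) = {a, b}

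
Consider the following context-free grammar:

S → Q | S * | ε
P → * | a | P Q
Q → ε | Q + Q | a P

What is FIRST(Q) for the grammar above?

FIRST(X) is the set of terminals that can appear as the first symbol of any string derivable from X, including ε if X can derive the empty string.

We compute FIRST(Q) using the standard algorithm.
FIRST(P) = {*, a}
FIRST(Q) = {+, a, ε}
FIRST(S) = {*, +, a, ε}
Therefore, FIRST(Q) = {+, a, ε}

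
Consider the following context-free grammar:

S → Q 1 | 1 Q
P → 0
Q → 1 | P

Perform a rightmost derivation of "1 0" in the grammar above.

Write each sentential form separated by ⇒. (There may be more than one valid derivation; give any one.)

S ⇒ 1 Q ⇒ 1 P ⇒ 1 0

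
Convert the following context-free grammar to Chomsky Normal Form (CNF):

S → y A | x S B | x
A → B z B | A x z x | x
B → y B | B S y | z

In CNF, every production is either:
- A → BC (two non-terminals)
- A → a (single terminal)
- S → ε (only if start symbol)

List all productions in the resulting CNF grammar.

TY → y; TX → x; S → x; TZ → z; A → x; B → z; S → TY A; S → TX X0; X0 → S B; A → B X1; X1 → TZ B; A → A X2; X2 → TX X3; X3 → TZ TX; B → TY B; B → B X4; X4 → S TY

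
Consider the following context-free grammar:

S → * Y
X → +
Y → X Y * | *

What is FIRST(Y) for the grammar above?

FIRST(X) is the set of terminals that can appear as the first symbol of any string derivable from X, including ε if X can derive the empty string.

We compute FIRST(Y) using the standard algorithm.
FIRST(S) = {*}
FIRST(X) = {+}
FIRST(Y) = {*, +}
Therefore, FIRST(Y) = {*, +}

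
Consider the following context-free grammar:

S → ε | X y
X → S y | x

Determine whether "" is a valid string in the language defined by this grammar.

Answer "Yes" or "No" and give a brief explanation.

Yes - a valid derivation exists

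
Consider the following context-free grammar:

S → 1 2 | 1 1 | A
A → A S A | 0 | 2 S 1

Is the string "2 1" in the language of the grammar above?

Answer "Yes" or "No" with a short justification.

No - no valid derivation exists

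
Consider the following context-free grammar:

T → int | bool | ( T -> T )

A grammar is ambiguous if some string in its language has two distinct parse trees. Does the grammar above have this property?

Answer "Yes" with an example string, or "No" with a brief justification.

No - the grammar is unambiguous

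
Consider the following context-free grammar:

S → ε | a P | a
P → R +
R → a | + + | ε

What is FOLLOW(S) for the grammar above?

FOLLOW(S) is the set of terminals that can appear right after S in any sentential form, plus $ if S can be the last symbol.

We compute FOLLOW(S) using the standard algorithm.
FOLLOW(S) starts with {$}.
FIRST(P) = {+, a}
FIRST(R) = {+, a, ε}
FIRST(S) = {a, ε}
FOLLOW(P) = {$}
FOLLOW(R) = {+}
FOLLOW(S) = {$}
Therefore, FOLLOW(S) = {$}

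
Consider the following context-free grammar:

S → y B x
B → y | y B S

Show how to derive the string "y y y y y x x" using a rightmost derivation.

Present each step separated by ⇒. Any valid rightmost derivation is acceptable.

S ⇒ y B x ⇒ y y B S x ⇒ y y B y B x x ⇒ y y B y y x x ⇒ y y y y y x x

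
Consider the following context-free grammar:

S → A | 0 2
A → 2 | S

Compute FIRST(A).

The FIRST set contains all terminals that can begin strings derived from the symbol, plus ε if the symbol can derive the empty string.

We compute FIRST(A) using the standard algorithm.
FIRST(A) = {0, 2}
FIRST(S) = {0, 2}
Therefore, FIRST(A) = {0, 2}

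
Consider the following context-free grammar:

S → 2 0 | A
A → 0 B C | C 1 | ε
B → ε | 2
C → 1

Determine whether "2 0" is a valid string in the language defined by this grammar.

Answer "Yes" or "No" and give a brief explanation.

Yes - a valid derivation exists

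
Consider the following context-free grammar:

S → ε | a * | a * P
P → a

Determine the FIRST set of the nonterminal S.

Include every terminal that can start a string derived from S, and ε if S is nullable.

We compute FIRST(S) using the standard algorithm.
FIRST(P) = {a}
FIRST(S) = {a, ε}
Therefore, FIRST(S) = {a, ε}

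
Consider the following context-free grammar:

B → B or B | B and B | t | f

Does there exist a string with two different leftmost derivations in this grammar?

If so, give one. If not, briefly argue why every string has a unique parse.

Yes - the string 't and t or f or f and f' has two distinct leftmost derivations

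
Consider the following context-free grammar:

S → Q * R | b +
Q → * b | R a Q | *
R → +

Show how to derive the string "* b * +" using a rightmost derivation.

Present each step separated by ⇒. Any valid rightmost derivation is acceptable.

S ⇒ Q * R ⇒ Q * + ⇒ * b * +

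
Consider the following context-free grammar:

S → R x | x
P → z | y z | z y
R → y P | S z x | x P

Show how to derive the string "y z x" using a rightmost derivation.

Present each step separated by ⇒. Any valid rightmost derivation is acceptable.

S ⇒ R x ⇒ y P x ⇒ y z x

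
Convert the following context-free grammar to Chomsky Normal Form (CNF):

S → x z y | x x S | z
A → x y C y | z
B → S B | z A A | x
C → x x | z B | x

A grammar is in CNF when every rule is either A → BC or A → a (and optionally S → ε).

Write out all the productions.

TX → x; TZ → z; TY → y; S → z; A → z; B → x; C → x; S → TX X0; X0 → TZ TY; S → TX X1; X1 → TX S; A → TX X2; X2 → TY X3; X3 → C TY; B → S B; B → TZ X4; X4 → A A; C → TX TX; C → TZ B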